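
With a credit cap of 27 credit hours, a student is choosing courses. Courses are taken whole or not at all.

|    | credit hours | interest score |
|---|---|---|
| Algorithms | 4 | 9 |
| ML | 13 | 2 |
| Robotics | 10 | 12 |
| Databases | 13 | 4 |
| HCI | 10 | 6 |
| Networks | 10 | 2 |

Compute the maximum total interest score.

This is an integer program with binary decision variables.
Allowing fractional choices, the relaxed optimum would be about 27.9, but courses are indivisible.
Algorithms + Robotics + HCI: credit hours 4 + 10 + 10 = 24 ≤ 27, interest score 9 + 12 + 6 = 27.
Algorithms + Robotics + Databases: credit hours 4 + 10 + 13 = 27 ≤ 27, interest score 9 + 12 + 4 = 25.
Best is Algorithms, Robotics, and HCI with total interest score 27.

27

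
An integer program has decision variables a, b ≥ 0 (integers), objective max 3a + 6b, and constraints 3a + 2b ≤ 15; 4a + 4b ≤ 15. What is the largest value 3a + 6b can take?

Relaxing integrality, the LP optimum is 22.50 at (a,b) = (0, 3.75), which is not an integer point.
(a,b)=(0,3): 3·0+2·3=6≤15, 4·0+4·3=12≤15, objective 18.
(a,b)=(1,2): 3·1+2·2=7≤15, 4·1+4·2=12≤15, objective 15.
No feasible integer point exceeds 18.

18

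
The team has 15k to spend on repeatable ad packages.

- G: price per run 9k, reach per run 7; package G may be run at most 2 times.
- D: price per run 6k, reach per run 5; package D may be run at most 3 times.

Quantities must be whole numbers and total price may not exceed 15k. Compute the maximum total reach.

D has the best ratio (5/6); taking only D gives at most 2×5 = 10 (stopped by the price limit).
Mixing does better — 1×G and 1×D: price 15 ≤ 15, reach 1·7 + 1·5 = 12.

12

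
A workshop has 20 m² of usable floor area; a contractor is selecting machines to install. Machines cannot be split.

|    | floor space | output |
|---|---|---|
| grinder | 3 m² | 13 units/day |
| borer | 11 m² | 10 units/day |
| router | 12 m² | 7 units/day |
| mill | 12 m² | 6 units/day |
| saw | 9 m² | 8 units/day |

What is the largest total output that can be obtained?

Allowing fractional choices, the relaxed optimum would be about 28.3, but machines are indivisible.
grinder + router: floor space 3 + 12 = 15 ≤ 20, output 13 + 7 = 20.
grinder + borer: floor space 3 + 11 = 14 ≤ 20, output 13 + 10 = 23.
grinder + saw: floor space 3 + 9 = 12 ≤ 20, output 13 + 8 = 21.
Best is grinder and borer with total output 23.

23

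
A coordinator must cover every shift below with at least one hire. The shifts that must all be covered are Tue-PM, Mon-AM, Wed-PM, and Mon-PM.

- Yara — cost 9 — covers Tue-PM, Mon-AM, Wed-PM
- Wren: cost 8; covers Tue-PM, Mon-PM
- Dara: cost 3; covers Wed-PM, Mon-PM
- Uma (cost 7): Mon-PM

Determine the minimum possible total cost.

12

Choose Yara and Dara: together they cover Tue-PM, Mon-AM, Wed-PM, Mon-PM — every shift.
Total cost: 9 + 3 = 12.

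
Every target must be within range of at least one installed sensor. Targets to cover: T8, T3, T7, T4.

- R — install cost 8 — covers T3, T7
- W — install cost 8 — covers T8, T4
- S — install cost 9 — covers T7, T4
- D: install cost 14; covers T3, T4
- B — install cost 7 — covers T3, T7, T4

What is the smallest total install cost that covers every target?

15

This is an integer covering problem.
Choose W and B: together they cover T8, T3, T7, T4 — every target.
Total install cost: 8 + 7 = 15.
No cover costs less than 15.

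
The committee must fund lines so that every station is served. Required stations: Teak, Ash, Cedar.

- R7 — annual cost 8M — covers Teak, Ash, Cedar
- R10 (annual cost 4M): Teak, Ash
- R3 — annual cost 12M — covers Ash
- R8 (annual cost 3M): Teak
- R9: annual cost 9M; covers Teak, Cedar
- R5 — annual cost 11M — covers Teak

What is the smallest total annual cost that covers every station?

R7 alone covers Teak, Ash, Cedar — every station.
Total annual cost: 8.

8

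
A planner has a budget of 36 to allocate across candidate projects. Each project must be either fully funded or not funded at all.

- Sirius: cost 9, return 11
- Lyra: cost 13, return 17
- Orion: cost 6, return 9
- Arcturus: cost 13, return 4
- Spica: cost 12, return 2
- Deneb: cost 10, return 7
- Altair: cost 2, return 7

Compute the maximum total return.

Lyra + Orion + Deneb + Altair: cost 13 + 6 + 10 + 2 = 31 ≤ 36, return 17 + 9 + 7 + 7 = 40.
Sirius + Lyra + Deneb + Altair: cost 9 + 13 + 10 + 2 = 34 ≤ 36, return 11 + 17 + 7 + 7 = 42.
Sirius + Lyra + Orion + Altair: cost 9 + 13 + 6 + 2 = 30 ≤ 36, return 11 + 17 + 9 + 7 = 44.
Best is Sirius, Lyra, Orion, and Altair with total return 44.

44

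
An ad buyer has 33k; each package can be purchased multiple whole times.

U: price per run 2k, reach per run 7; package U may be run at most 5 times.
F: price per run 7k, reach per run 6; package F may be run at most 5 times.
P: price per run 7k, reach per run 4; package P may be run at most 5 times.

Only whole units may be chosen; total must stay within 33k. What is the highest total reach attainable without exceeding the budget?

53

5×U, 2×F, and 1×P: price 31 ≤ 33, reach 5·7 + 2·6 + 1·4 = 51.
5×U and 3×F: price 31 ≤ 33, reach 5·7 + 3·6 = 53.
Best is 53.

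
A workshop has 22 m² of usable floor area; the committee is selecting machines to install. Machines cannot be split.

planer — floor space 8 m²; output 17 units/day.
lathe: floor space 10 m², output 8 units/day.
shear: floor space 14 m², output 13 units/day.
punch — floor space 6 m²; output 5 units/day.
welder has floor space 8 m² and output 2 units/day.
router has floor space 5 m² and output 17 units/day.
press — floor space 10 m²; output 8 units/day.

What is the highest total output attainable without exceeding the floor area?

planer + punch + router: floor space 8 + 6 + 5 = 19 ≤ 22, output 17 + 5 + 17 = 39.
planer + router: floor space 8 + 5 = 13 ≤ 22, output 17 + 17 = 34.
planer + welder + router: floor space 8 + 8 + 5 = 21 ≤ 22, output 17 + 2 + 17 = 36.
Best is planer, punch, and router with total output 39.

39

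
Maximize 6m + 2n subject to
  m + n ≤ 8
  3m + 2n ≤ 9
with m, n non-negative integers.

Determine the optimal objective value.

18

(m,n)=(3,0) is feasible, giving 18.
(m,n)=(2,1) is feasible, giving 14.
(m,n)=(2,0) is feasible, giving 12.
The best lattice point is (3,0), giving 18.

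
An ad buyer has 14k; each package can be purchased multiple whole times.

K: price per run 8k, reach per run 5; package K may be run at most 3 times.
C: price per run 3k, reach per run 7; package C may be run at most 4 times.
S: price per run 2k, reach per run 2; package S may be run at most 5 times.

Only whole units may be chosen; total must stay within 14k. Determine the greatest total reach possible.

30

Take 4×C and 1×S: price 14 ≤ 14, reach 4·7 + 1·2 = 30.
C has the best ratio (7/3) and is taken to its limit of 4; remaining capacity is filled optimally with the others.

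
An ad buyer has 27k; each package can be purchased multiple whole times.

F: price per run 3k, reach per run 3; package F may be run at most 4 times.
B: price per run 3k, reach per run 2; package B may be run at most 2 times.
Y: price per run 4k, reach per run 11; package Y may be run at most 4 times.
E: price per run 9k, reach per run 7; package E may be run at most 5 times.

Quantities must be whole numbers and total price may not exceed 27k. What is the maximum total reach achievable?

This is a bounded integer knapsack.
Y has the best ratio (11/4); taking only Y gives at most 4×11 = 44 (stopped by the supply cap of 4).
Mixing does better — 3×F and 4×Y: price 25 ≤ 27, reach 3·3 + 4·11 = 53.

53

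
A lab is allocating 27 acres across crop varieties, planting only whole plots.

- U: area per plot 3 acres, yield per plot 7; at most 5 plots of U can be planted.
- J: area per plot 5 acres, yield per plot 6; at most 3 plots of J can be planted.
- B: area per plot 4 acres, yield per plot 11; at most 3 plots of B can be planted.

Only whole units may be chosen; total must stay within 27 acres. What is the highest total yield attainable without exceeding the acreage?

This is a bounded integer knapsack.
5×U and 3×B: area 27 ≤ 27, yield 5·7 + 3·11 = 68.
4×U and 3×B: area 24 ≤ 27, yield 4·7 + 3·11 = 61.
Best is 68.

68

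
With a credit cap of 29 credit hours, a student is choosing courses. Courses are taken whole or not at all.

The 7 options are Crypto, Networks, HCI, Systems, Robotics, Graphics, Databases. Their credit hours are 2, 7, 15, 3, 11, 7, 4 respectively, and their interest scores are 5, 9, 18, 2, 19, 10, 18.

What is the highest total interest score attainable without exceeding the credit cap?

56

Allowing fractional choices, the relaxed optimum would be about 58.4, but courses are indivisible.
Networks + Robotics + Graphics + Databases: credit hours 7 + 11 + 7 + 4 = 29 ≤ 29, interest score 9 + 19 + 10 + 18 = 56.
Crypto + Systems + Robotics + Graphics + Databases: credit hours 2 + 3 + 11 + 7 + 4 = 27 ≤ 29, interest score 5 + 2 + 19 + 10 + 18 = 54.
Crypto + Networks + Systems + Robotics + Databases: credit hours 2 + 7 + 3 + 11 + 4 = 27 ≤ 29, interest score 5 + 9 + 2 + 19 + 18 = 53.
Best is Networks, Robotics, Graphics, and Databases with total interest score 56.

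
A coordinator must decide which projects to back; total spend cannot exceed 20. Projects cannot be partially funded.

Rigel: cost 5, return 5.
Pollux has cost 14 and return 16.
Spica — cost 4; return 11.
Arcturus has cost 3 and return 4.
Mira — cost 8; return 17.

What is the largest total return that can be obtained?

37

Rigel + Spica + Mira: cost 5 + 4 + 8 = 17 ≤ 20, return 5 + 11 + 17 = 33.
Rigel + Spica + Arcturus + Mira: cost 5 + 4 + 3 + 8 = 20 ≤ 20, return 5 + 11 + 4 + 17 = 37.
Spica + Arcturus + Mira: cost 4 + 3 + 8 = 15 ≤ 20, return 11 + 4 + 17 = 32.
Best is Rigel, Spica, Arcturus, and Mira with total return 37.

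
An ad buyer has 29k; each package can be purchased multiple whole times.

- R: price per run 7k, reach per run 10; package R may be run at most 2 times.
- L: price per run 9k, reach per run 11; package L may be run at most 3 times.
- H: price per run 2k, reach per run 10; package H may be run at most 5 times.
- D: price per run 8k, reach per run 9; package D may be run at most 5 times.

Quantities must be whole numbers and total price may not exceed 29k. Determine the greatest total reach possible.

72

2×L and 5×H: price 28 ≤ 29, reach 2·11 + 5·10 = 72.
1×R, 1×L, and 5×H: price 26 ≤ 29, reach 1·10 + 1·11 + 5·10 = 71.
Best is 72.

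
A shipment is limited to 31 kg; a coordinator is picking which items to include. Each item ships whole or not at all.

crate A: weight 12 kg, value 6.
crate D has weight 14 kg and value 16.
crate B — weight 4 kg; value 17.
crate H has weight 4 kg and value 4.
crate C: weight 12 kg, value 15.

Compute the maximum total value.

Allowing fractional choices, the relaxed optimum would be about 49.0, but items are indivisible.
crate D + crate B + crate C: weight 14 + 4 + 12 = 30 ≤ 31, value 16 + 17 + 15 = 48.
crate A + crate B + crate C: weight 12 + 4 + 12 = 28 ≤ 31, value 6 + 17 + 15 = 38.
crate A + crate D + crate B: weight 12 + 14 + 4 = 30 ≤ 31, value 6 + 16 + 17 = 39.
Best is crate D, crate B, and crate C with total value 48.

48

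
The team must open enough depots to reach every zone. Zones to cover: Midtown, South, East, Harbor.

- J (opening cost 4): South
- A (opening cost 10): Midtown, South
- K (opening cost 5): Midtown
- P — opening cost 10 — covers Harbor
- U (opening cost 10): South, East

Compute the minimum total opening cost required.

Choose K, P, and U: together they cover Midtown, South, East, Harbor — every zone.
Total opening cost: 5 + 10 + 10 = 25.

25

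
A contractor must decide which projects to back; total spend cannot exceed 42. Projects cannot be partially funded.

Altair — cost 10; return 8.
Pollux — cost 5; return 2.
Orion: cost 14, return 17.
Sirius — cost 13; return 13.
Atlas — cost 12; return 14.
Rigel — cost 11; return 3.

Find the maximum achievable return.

Allowing fractional choices, the relaxed optimum would be about 46.4, but projects are indivisible.
Orion + Sirius + Atlas: cost 14 + 13 + 12 = 39 ≤ 42, return 17 + 13 + 14 = 44.
Altair + Pollux + Orion + Atlas: cost 10 + 5 + 14 + 12 = 41 ≤ 42, return 8 + 2 + 17 + 14 = 41.
Altair + Pollux + Orion + Sirius: cost 10 + 5 + 14 + 13 = 42 ≤ 42, return 8 + 2 + 17 + 13 = 40.
Best is Orion, Sirius, and Atlas with total return 44.

44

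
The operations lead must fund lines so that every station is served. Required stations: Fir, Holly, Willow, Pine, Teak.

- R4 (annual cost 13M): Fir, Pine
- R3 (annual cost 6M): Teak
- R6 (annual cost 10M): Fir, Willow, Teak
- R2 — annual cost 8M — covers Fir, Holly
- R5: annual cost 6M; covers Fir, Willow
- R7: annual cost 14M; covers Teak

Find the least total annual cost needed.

31

Choose R4, R6, and R2: together they cover Fir, Holly, Willow, Pine, Teak — every station.
Total annual cost: 13 + 10 + 8 = 31.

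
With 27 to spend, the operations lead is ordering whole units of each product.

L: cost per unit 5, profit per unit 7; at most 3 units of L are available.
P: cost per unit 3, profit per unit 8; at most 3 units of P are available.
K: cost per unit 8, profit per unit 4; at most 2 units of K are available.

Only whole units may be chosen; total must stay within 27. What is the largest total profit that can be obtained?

45

This is a bounded integer knapsack.
Take 3×L and 3×P: cost 24 ≤ 27, profit 3·7 + 3·8 = 45.
P has the best ratio (8/3) and is taken to its limit of 3; remaining capacity is filled optimally with the others.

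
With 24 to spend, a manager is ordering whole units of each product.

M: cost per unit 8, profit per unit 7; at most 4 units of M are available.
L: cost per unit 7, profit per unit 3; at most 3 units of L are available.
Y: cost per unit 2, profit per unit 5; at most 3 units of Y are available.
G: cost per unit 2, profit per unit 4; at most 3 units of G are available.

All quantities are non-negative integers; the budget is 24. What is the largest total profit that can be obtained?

Y has the best ratio (5/2); taking only Y gives at most 3×5 = 15 (stopped by the supply cap of 3).
Mixing does better — 1×M, 3×Y, and 3×G: cost 20 ≤ 24, profit 1·7 + 3·5 + 3·4 = 34.

34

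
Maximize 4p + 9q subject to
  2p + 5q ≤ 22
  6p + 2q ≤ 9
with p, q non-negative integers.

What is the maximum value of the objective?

36

(p,q)=(0,4): 2·0+5·4=20≤22, 6·0+2·4=8≤9, objective 36.
(p,q)=(0,3): 2·0+5·3=15≤22, 6·0+2·3=6≤9, objective 27.
No feasible integer point exceeds 36.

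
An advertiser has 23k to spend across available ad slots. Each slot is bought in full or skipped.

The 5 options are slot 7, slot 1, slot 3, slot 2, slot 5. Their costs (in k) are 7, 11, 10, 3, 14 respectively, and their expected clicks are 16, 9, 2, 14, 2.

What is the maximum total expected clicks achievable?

39

This is an integer program with binary decision variables.
Allowing fractional choices, the relaxed optimum would be about 39.4, but ad slots are indivisible.
slot 7 + slot 3 + slot 2: cost 7 + 10 + 3 = 20 ≤ 23, expected clicks 16 + 2 + 14 = 32.
slot 7 + slot 1 + slot 2: cost 7 + 11 + 3 = 21 ≤ 23, expected clicks 16 + 9 + 14 = 39.
Best is slot 7, slot 1, and slot 2 with total expected clicks 39.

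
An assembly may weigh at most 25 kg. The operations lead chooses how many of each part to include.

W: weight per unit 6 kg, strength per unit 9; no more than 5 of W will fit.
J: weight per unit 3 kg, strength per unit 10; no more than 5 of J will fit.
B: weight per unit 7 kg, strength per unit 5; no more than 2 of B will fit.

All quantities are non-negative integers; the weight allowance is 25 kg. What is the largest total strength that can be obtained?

59

1×W and 5×J: weight 21 ≤ 25, strength 1·9 + 5·10 = 59.
2×W and 4×J: weight 24 ≤ 25, strength 2·9 + 4·10 = 58.
Best is 59.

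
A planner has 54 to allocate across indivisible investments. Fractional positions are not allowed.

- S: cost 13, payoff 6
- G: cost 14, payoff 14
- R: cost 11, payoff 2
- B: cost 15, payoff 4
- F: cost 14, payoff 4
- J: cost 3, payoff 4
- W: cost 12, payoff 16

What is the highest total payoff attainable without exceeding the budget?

42

Treat it as a binary knapsack problem.
Take S, G, R, J, and W: cost 13 + 14 + 11 + 3 + 12 = 53 ≤ 54, payoff 6 + 14 + 2 + 4 + 16 = 42.
No other feasible combination does better.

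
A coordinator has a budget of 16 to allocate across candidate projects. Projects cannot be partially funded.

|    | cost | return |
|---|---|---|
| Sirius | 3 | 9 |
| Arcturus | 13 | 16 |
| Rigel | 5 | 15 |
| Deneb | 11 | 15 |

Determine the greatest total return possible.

30

Treat it as a binary knapsack problem.
Sirius + Rigel: cost 3 + 5 = 8 ≤ 16, return 9 + 15 = 24.
Rigel + Deneb: cost 5 + 11 = 16 ≤ 16, return 15 + 15 = 30.
Sirius + Arcturus: cost 3 + 13 = 16 ≤ 16, return 9 + 16 = 25.
Best is Rigel and Deneb with total return 30.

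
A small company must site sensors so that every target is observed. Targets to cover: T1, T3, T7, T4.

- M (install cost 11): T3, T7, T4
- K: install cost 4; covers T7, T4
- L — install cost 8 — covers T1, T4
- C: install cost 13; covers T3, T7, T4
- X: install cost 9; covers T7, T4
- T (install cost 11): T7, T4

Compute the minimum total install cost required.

19

The greedy cost-per-new-target heuristic would pick K, L, and M for 23, but a cheaper cover exists.
Choose M and L: together they cover T1, T3, T7, T4 — every target.
Total install cost: 11 + 8 = 19.
No cover costs less than 19.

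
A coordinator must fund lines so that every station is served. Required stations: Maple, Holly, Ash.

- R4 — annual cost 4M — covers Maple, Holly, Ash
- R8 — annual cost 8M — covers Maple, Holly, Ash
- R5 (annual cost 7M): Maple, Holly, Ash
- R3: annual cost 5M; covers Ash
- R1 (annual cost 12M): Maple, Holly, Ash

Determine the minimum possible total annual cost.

4

This is an integer covering problem.
R4 alone covers Maple, Holly, Ash — every station.
Total annual cost: 4.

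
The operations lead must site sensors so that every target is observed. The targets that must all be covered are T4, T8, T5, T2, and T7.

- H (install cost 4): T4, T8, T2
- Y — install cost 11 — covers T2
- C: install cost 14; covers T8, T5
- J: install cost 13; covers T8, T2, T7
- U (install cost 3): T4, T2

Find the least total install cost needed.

Choose C, J, and U: together they cover T4, T8, T5, T2, T7 — every target.
Total install cost: 14 + 13 + 3 = 30.

30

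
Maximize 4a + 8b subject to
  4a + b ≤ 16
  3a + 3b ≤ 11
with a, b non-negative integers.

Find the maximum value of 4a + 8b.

24

The continuous relaxation peaks at (0, 3.67) with value 29.33; rounding to a feasible lattice point costs some objective.
(a,b)=(0,3): 4·0+1·3=3≤16, 3·0+3·3=9≤11, objective 24.
(a,b)=(1,2): 4·1+1·2=6≤16, 3·1+3·2=9≤11, objective 20.
No feasible integer point exceeds 24.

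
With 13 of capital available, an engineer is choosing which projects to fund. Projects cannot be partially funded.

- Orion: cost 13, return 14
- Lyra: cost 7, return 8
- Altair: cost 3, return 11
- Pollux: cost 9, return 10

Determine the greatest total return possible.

Altair + Pollux: cost 3 + 9 = 12 ≤ 13, return 11 + 10 = 21.
Orion: cost 13 ≤ 13, return 14.
Lyra + Altair: cost 7 + 3 = 10 ≤ 13, return 8 + 11 = 19.
Best is Altair and Pollux with total return 21.

21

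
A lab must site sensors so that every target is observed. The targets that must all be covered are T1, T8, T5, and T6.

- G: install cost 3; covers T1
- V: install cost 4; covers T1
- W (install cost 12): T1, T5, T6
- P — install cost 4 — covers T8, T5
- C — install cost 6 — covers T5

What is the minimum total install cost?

The greedy cost-per-new-target heuristic would pick P, G, and W for 19, but a cheaper cover exists.
Choose W and P: together they cover T1, T8, T5, T6 — every target.
Total install cost: 12 + 4 = 16.
No cover costs less than 16.

16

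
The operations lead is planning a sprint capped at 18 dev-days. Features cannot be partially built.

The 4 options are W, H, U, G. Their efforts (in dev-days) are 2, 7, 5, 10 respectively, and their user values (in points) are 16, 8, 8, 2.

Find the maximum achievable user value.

Take W, H, and U: effort 2 + 7 + 5 = 14 ≤ 18, user value 16 + 8 + 8 = 32.
No other feasible combination does better.

32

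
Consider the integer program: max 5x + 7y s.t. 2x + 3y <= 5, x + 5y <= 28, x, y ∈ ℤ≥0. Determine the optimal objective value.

12

The continuous relaxation peaks at (2.5, 0) with value 12.50; rounding to a feasible lattice point costs some objective.
(x,y)=(1,1): 2·1+3·1=5≤5, 1·1+5·1=6≤28, objective 12.
(x,y)=(2,0): 2·2+3·0=4≤5, 1·2+5·0=2≤28, objective 10.
Maximum is 12 at (x,y)=(1,1).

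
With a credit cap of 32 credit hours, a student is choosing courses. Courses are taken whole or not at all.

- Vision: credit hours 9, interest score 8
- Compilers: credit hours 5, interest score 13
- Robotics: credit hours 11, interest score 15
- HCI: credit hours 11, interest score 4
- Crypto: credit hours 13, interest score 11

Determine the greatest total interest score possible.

39

This is a 0-1 knapsack instance.
Allowing fractional choices, the relaxed optimum would be about 41.9, but courses are indivisible.
Compilers + Robotics + HCI: credit hours 5 + 11 + 11 = 27 ≤ 32, interest score 13 + 15 + 4 = 32.
Compilers + Robotics + Crypto: credit hours 5 + 11 + 13 = 29 ≤ 32, interest score 13 + 15 + 11 = 39.
Vision + Compilers + Robotics: credit hours 9 + 5 + 11 = 25 ≤ 32, interest score 8 + 13 + 15 = 36.
Best is Compilers, Robotics, and Crypto with total interest score 39.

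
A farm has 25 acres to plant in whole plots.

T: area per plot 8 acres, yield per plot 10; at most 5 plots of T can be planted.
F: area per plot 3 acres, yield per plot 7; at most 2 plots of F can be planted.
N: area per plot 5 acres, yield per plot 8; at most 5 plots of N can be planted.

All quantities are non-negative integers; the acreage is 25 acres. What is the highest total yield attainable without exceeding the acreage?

Take 5×N: area 25 ≤ 25, yield 5·8 = 40.
No other integer combination yields more.

40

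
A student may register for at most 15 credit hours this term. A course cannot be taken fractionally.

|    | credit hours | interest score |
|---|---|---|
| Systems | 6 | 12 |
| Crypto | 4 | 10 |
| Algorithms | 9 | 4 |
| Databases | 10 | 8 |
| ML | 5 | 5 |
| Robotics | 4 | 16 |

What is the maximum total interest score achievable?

38

Allowing fractional choices, the relaxed optimum would be about 39.0, but courses are indivisible.
Crypto + ML + Robotics: credit hours 4 + 5 + 4 = 13 ≤ 15, interest score 10 + 5 + 16 = 31.
Systems + ML + Robotics: credit hours 6 + 5 + 4 = 15 ≤ 15, interest score 12 + 5 + 16 = 33.
Systems + Crypto + Robotics: credit hours 6 + 4 + 4 = 14 ≤ 15, interest score 12 + 10 + 16 = 38.
Best is Systems, Crypto, and Robotics with total interest score 38.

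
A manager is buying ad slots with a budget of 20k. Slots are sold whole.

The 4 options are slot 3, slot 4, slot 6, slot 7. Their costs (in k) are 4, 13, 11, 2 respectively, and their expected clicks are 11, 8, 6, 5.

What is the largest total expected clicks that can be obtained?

slot 3 + slot 6 + slot 7: cost 4 + 11 + 2 = 17 ≤ 20, expected clicks 11 + 6 + 5 = 22.
slot 3 + slot 4: cost 4 + 13 = 17 ≤ 20, expected clicks 11 + 8 = 19.
slot 3 + slot 4 + slot 7: cost 4 + 13 + 2 = 19 ≤ 20, expected clicks 11 + 8 + 5 = 24.
Best is slot 3, slot 4, and slot 7 with total expected clicks 24.

24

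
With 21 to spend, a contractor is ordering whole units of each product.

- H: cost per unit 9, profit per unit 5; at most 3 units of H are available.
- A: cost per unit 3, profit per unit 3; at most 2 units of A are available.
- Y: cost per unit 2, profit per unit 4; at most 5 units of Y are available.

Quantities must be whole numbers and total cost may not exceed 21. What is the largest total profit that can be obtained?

Y has the best ratio (4/2); taking only Y gives at most 5×4 = 20 (stopped by the supply cap of 5).
Mixing does better — 2×A and 5×Y: cost 16 ≤ 21, profit 2·3 + 5·4 = 26.

26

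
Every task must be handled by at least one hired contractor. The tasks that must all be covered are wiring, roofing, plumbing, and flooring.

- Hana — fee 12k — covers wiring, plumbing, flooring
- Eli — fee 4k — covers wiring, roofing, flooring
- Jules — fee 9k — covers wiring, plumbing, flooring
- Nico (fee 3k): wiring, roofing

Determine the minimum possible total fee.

12

Choose Jules and Nico: together they cover wiring, roofing, plumbing, flooring — every task.
Total fee: 9 + 3 = 12.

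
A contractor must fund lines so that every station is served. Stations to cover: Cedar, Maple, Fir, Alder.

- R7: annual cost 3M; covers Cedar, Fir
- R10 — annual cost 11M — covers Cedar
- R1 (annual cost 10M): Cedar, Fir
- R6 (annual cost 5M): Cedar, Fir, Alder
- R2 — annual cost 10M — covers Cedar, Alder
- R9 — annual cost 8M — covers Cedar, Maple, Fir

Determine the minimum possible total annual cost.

The greedy cost-per-new-station heuristic would pick R7, R6, and R9 for 16, but a cheaper cover exists.
Choose R6 and R9: together they cover Cedar, Maple, Fir, Alder — every station.
Total annual cost: 5 + 8 = 13.
No cover costs less than 13.

13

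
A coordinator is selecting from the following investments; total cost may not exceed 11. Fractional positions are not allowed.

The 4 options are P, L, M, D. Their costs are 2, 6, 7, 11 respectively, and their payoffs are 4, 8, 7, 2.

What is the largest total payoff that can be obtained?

This is a 0-1 knapsack instance.
Take P and L: cost 2 + 6 = 8 ≤ 11, payoff 4 + 8 = 12.
No other feasible combination does better.

12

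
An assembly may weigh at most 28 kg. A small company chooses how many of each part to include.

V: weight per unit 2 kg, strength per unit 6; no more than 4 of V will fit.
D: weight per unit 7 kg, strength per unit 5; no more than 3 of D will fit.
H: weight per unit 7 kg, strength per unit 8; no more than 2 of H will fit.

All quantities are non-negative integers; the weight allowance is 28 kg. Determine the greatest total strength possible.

V has the best ratio (6/2); taking only V gives at most 4×6 = 24 (stopped by the supply cap of 4).
Mixing does better — 4×V and 2×H: weight 22 ≤ 28, strength 4·6 + 2·8 = 40.

40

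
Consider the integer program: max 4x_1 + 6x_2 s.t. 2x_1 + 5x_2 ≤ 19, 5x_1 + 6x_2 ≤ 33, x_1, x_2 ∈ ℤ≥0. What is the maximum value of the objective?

(x_1,x_2)=(4,2): 2·4+5·2=18≤19, 5·4+6·2=32≤33, objective 28.
(x_1,x_2)=(5,1): 2·5+5·1=15≤19, 5·5+6·1=31≤33, objective 26.
(x_1,x_2)=(2,3): 2·2+5·3=19≤19, 5·2+6·3=28≤33, objective 26.
(x_1,x_2)=(3,2): 2·3+5·2=16≤19, 5·3+6·2=27≤33, objective 24.
No feasible integer point exceeds 28.

28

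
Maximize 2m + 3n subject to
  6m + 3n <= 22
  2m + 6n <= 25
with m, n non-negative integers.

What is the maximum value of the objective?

The continuous relaxation peaks at (1.9, 3.53) with value 14.40; rounding to a feasible lattice point costs some objective.
(m,n)=(2,3): 6·2+3·3=21≤22, 2·2+6·3=22≤25, objective 13.
(m,n)=(0,4): 6·0+3·4=12≤22, 2·0+6·4=24≤25, objective 12.
(m,n)=(1,3): 6·1+3·3=15≤22, 2·1+6·3=20≤25, objective 11.
The best lattice point is (2,3), giving 13.

13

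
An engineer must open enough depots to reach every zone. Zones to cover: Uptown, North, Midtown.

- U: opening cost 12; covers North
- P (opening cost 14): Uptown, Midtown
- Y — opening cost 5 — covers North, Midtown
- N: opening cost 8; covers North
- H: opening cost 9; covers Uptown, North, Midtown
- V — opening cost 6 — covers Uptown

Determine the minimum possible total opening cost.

The greedy cost-per-new-zone heuristic would pick Y and V for 11, but a cheaper cover exists.
H alone covers Uptown, North, Midtown — every zone.
Total opening cost: 9.
No cover costs less than 9.

9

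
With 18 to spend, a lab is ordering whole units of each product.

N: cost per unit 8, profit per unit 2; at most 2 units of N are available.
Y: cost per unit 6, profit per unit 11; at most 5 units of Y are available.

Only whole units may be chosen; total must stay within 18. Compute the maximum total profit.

This is a bounded integer knapsack.
Y has the best ratio (11/6); taking only Y gives at most 3×11 = 33 (stopped by the cost limit).
Optimal: 3×Y: cost 18 ≤ 18, profit 3·11 = 33.

33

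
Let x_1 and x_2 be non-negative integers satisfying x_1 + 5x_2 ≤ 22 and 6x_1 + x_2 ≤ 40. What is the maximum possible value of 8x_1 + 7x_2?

69

Relaxing integrality, the LP optimum is 71.31 at (x_1,x_2) = (6.14, 3.17), which is not an integer point.
(x_1,x_2)=(6,3) is feasible, giving 69.
(x_1,x_2)=(6,2) is feasible, giving 62.
(x_1,x_2)=(5,3) is feasible, giving 61.
(x_1,x_2)=(5,2) is feasible, giving 54.
No feasible integer point exceeds 69.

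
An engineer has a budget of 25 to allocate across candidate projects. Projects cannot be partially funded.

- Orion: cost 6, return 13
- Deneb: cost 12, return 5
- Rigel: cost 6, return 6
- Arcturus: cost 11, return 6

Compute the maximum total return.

25

Treat it as a binary knapsack problem.
Orion + Deneb + Rigel: cost 6 + 12 + 6 = 24 ≤ 25, return 13 + 5 + 6 = 24.
Orion + Rigel: cost 6 + 6 = 12 ≤ 25, return 13 + 6 = 19.
Orion + Rigel + Arcturus: cost 6 + 6 + 11 = 23 ≤ 25, return 13 + 6 + 6 = 25.
Best is Orion, Rigel, and Arcturus with total return 25.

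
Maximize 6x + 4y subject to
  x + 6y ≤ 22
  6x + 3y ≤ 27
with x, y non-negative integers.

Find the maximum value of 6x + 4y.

30

Relaxing integrality, the LP optimum is 30.18 at (x,y) = (2.91, 3.18), which is not an integer point.
(x,y)=(3,3): 1·3+6·3=21≤22, 6·3+3·3=27≤27, objective 30.
(x,y)=(3,2): 1·3+6·2=15≤22, 6·3+3·2=24≤27, objective 26.
Maximum is 30 at (x,y)=(3,3).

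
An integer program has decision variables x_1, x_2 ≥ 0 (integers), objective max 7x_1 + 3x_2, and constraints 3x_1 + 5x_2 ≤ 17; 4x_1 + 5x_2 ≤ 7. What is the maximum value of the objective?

Relaxing integrality, the LP optimum is 12.25 at (x_1,x_2) = (1.75, 0), which is not an integer point.
(x_1,x_2)=(1,0): 3·1+5·0=3≤17, 4·1+5·0=4≤7, objective 7.
(x_1,x_2)=(0,1): 3·0+5·1=5≤17, 4·0+5·1=5≤7, objective 3.
(x_1,x_2)=(0,0): 3·0+5·0=0≤17, 4·0+5·0=0≤7, objective 0.
Maximum is 7 at (x_1,x_2)=(1,0).

7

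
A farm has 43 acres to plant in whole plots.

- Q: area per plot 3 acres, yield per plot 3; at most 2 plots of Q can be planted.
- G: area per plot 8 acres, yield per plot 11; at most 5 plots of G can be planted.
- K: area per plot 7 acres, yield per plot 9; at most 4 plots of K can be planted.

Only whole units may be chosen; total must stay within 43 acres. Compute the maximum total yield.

58

G has the best ratio (11/8); taking only G gives at most 5×11 = 55 (stopped by the area limit).
Mixing does better — 1×Q and 5×G: area 43 ≤ 43, yield 1·3 + 5·11 = 58.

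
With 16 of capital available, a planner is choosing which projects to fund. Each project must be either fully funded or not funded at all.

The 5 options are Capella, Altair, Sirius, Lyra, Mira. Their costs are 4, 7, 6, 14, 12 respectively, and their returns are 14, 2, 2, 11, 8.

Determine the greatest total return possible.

Take Capella and Mira: cost 4 + 12 = 16 ≤ 16, return 14 + 8 = 22.
No other feasible combination does better.

22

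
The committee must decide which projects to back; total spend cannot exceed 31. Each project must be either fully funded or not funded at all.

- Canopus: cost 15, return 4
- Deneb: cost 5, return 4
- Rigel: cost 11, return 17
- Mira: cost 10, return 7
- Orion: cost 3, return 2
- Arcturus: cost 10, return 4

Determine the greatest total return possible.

Treat it as a binary knapsack problem.
Deneb + Rigel + Mira: cost 5 + 11 + 10 = 26 ≤ 31, return 4 + 17 + 7 = 28.
Deneb + Rigel + Mira + Orion: cost 5 + 11 + 10 + 3 = 29 ≤ 31, return 4 + 17 + 7 + 2 = 30.
Best is Deneb, Rigel, Mira, and Orion with total return 30.

30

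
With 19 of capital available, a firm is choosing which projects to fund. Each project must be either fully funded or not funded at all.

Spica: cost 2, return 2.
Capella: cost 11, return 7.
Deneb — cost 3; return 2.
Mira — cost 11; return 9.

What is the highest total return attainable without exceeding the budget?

13

Deneb + Mira: cost 3 + 11 = 14 ≤ 19, return 2 + 9 = 11.
Spica + Deneb + Mira: cost 2 + 3 + 11 = 16 ≤ 19, return 2 + 2 + 9 = 13.
Spica + Mira: cost 2 + 11 = 13 ≤ 19, return 2 + 9 = 11.
Best is Spica, Deneb, and Mira with total return 13.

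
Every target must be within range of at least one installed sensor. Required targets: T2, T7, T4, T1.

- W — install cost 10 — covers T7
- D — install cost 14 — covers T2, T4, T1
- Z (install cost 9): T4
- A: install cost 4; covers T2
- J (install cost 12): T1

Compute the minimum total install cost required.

24

The greedy cost-per-new-target heuristic would pick A, D, and W for 28, but a cheaper cover exists.
Choose W and D: together they cover T2, T7, T4, T1 — every target.
Total install cost: 10 + 14 = 24.
No cover costs less than 24.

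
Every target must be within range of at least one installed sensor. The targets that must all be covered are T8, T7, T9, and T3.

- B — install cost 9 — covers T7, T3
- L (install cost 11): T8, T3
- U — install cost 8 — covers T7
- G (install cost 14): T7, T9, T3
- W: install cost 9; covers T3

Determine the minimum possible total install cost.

25

The greedy cost-per-new-target heuristic would pick B, L, and G for 34, but a cheaper cover exists.
Choose L and G: together they cover T8, T7, T9, T3 — every target.
Total install cost: 11 + 14 = 25.
No cover costs less than 25.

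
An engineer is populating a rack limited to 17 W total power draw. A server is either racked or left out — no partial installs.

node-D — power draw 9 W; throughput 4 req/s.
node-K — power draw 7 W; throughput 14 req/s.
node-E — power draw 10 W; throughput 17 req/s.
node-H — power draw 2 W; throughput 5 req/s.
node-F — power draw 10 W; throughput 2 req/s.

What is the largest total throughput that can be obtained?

31

Allowing fractional choices, the relaxed optimum would be about 32.6, but servers are indivisible.
node-E + node-H: power draw 10 + 2 = 12 ≤ 17, throughput 17 + 5 = 22.
node-K + node-H: power draw 7 + 2 = 9 ≤ 17, throughput 14 + 5 = 19.
node-K + node-E: power draw 7 + 10 = 17 ≤ 17, throughput 14 + 17 = 31.
Best is node-K and node-E with total throughput 31.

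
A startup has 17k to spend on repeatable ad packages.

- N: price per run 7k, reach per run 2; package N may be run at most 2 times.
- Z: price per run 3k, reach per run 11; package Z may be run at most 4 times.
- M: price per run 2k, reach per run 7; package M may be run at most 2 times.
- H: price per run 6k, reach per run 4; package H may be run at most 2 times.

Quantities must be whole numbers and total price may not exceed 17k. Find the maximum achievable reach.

Z has the best ratio (11/3); taking only Z gives at most 4×11 = 44 (stopped by the supply cap of 4).
Mixing does better — 4×Z and 2×M: price 16 ≤ 17, reach 4·11 + 2·7 = 58.

58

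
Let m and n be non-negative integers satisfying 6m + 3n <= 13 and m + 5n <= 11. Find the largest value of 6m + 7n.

(m,n)=(1,2) is feasible, giving 20.
(m,n)=(0,2) is feasible, giving 14.
(m,n)=(1,1) is feasible, giving 13.
The best lattice point is (1,2), giving 20.

20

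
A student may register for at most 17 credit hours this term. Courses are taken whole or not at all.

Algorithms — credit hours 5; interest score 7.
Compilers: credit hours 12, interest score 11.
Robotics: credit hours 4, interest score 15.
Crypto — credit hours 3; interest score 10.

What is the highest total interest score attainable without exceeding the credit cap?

Allowing fractional choices, the relaxed optimum would be about 36.6, but courses are indivisible.
Algorithms + Robotics + Crypto: credit hours 5 + 4 + 3 = 12 ≤ 17, interest score 7 + 15 + 10 = 32.
Robotics + Crypto: credit hours 4 + 3 = 7 ≤ 17, interest score 15 + 10 = 25.
Compilers + Robotics: credit hours 12 + 4 = 16 ≤ 17, interest score 11 + 15 = 26.
Best is Algorithms, Robotics, and Crypto with total interest score 32.

32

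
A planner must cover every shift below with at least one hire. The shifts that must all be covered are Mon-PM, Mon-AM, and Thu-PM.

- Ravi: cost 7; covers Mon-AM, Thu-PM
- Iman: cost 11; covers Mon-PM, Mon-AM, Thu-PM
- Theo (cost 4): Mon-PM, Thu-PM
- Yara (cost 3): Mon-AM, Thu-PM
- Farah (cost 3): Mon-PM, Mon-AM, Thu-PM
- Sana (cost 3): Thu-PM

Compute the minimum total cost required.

Farah alone covers Mon-PM, Mon-AM, Thu-PM — every shift.
Total cost: 3.
No cover costs less than 3.

3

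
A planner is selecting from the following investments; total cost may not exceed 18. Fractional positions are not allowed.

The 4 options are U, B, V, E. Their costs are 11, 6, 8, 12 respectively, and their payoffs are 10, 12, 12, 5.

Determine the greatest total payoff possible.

U + B: cost 11 + 6 = 17 ≤ 18, payoff 10 + 12 = 22.
B + V: cost 6 + 8 = 14 ≤ 18, payoff 12 + 12 = 24.
B + E: cost 6 + 12 = 18 ≤ 18, payoff 12 + 5 = 17.
Best is B and V with total payoff 24.

24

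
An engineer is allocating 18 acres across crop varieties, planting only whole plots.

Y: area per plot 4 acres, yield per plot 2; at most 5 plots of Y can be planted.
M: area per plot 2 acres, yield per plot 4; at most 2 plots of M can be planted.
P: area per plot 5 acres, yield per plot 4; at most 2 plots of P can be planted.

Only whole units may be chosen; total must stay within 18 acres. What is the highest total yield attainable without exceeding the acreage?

1×Y, 2×M, and 2×P: area 18 ≤ 18, yield 1·2 + 2·4 + 2·4 = 18.
2×M and 2×P: area 14 ≤ 18, yield 2·4 + 2·4 = 16.
Best is 18.

18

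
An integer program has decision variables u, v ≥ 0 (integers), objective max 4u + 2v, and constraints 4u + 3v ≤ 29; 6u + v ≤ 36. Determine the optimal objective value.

26

The continuous relaxation peaks at (5.64, 2.14) with value 26.86; rounding to a feasible lattice point costs some objective.
(u,v)=(5,3): 4·5+3·3=29≤29, 6·5+1·3=33≤36, objective 26.
(u,v)=(4,4): 4·4+3·4=28≤29, 6·4+1·4=28≤36, objective 24.
(u,v)=(5,2): 4·5+3·2=26≤29, 6·5+1·2=32≤36, objective 24.
(u,v)=(4,3): 4·4+3·3=25≤29, 6·4+1·3=27≤36, objective 22.
No feasible integer point exceeds 26.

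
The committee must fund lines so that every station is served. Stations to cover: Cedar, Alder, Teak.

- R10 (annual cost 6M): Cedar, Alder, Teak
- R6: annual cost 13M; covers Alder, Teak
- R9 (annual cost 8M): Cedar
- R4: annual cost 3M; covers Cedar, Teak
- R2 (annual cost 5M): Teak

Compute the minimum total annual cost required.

R10 alone covers Cedar, Alder, Teak — every station.
Total annual cost: 6.

6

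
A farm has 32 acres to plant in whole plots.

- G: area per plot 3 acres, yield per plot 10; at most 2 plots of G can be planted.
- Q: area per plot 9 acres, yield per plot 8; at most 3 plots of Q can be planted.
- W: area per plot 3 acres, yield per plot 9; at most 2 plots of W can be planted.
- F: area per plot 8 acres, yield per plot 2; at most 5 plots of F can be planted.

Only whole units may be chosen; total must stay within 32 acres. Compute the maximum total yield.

G has the best ratio (10/3); taking only G gives at most 2×10 = 20 (stopped by the supply cap of 2).
Mixing does better — 2×G, 2×Q, and 2×W: area 30 ≤ 32, yield 2·10 + 2·8 + 2·9 = 54.

54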